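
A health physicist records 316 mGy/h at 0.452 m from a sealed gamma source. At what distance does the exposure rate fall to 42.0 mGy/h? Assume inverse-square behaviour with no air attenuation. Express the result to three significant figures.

1.24 m

By the inverse-square law, d₂ = d₁·√(I₁/I₂).
I₁/I₂ = 316/42.0 = 7.524, so d₂ = 0.452 × √7.524 = 1.240 m.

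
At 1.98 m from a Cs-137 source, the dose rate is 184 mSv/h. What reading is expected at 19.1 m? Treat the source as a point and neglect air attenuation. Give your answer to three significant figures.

1.98 mSv/h

Since intensity falls as 1/r², the rate at 19.1 m is
184 × (1.98/19.1)² = 184 × 0.01075 = 1.978 mSv/h.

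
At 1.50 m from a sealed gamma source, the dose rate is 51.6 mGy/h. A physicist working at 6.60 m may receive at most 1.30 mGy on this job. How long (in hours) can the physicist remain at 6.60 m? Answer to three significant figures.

0.488 h

Since intensity falls as 1/r², rate at 6.60 m:
51.6 × (1.50/6.60)² = 51.6 × 0.05165 = 2.665 mGy/h.
Stay time = 1.30 mGy ÷ 2.665 mGy/h = 0.4878 h.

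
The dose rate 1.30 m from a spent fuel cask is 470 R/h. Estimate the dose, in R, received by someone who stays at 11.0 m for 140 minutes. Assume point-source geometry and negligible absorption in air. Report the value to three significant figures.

Applying the 1/r² law, rate at 11.0 m:
470 × (1.30/11.0)² = 470 × 0.01397 = 6.566 R/h.
Dose = rate × time = 6.566 R/h × 2.333 h = 15.32 R.

15.3 R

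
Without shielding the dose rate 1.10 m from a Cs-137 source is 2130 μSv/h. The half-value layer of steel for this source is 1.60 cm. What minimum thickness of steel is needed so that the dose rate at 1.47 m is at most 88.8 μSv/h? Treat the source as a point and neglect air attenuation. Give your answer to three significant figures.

At 1.47 m, distance alone gives (1.10/1.47)² = 0.5600, so 2130 × 0.5600 = 1193 μSv/h.
Further attenuation needed: 1193/88.8 = 13.43.
n = log₂(13.43) = 3.747 half-value layers.
Thickness = 3.747 × 1.60 cm = 5.995 cm.

6.00 cm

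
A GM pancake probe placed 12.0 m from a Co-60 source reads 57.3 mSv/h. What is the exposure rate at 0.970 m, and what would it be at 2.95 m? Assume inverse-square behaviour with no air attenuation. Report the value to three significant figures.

8770 mSv/h; 948 mSv/h

Applying the 1/r² law,
At 0.970 m: (12.0/0.970)² = 153.0, so 57.3 × 153.0 = 8767 mSv/h
At 2.95 m: (0.970/2.95)² = 0.1081, so 8767 × 0.1081 = 947.7 mSv/h.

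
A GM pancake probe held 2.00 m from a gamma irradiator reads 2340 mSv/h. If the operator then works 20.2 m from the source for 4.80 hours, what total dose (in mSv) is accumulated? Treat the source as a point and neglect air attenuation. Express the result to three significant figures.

By the inverse-square law, rate at 20.2 m:
2340 × (2.00/20.2)² = 2340 × 0.009803 = 22.94 mSv/h.
Dose = rate × time = 22.94 mSv/h × 4.800 h = 110.1 mSv.

110 mSv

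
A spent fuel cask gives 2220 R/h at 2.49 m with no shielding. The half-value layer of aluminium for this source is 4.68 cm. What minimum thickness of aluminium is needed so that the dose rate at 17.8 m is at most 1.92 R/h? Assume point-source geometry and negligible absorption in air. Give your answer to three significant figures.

At 17.8 m, distance alone gives 2220 × (2.49/17.8)² = 2220 × 0.01957 = 43.45 R/h.
Further attenuation needed: 43.45/1.92 = 22.63.
n = log₂(22.63) = 4.500 half-value layers.
Thickness = 4.500 × 4.68 cm = 21.06 cm.

21.1 cm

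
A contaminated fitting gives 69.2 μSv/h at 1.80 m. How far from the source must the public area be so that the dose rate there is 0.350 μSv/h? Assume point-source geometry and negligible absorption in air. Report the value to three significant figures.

Using I₁d₁² = I₂d₂², d₂ = d₁·√(I₁/I₂).
I₁/I₂ = 69.2/0.350 = 197.7, so d₂ = 1.80 × √197.7 = 25.31 m.

25.3 m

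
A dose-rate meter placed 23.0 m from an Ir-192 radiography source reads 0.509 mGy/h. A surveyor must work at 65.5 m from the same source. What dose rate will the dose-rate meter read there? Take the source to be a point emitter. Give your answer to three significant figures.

Applying the 1/r² law, scaling from 23.0 m to 65.5 m:
0.509 × (23.0/65.5)² = 0.509 × 0.1233 = 0.06276 mGy/h.

0.0628 mGy/h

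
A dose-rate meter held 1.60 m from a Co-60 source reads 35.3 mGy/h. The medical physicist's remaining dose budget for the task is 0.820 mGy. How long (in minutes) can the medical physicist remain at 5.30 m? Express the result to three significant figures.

15.3 min

Using I₁d₁² = I₂d₂², rate at 5.30 m:
35.3 × (1.60/5.30)² = 35.3 × 0.09114 = 3.217 mGy/h.
Stay time = 0.820 mGy ÷ 3.217 mGy/h = 0.2549 h = 15.29 min.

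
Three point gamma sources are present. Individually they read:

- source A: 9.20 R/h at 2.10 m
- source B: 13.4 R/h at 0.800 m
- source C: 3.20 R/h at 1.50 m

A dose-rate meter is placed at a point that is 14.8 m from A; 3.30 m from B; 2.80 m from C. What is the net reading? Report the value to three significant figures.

1.89 R/h

Each source contributes Iᵢ·(dᵢ/rᵢ)²; contributions add.
A: 9.20 × (2.10/14.8)² = 0.1852 R/h
B: 13.4 × (0.800/3.30)² = 0.7875 R/h
C: 3.20 × (1.50/2.80)² = 0.9184 R/h
Total = 0.1852 + 0.7875 + 0.9184 = 1.891 R/h.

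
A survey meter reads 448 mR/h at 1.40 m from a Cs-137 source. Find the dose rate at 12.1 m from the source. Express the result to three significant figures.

6.00 mR/h

Using I₁d₁² = I₂d₂², the rate at 12.1 m is
448 × (1.40/12.1)² = 448 × 0.01339 = 5.999 mR/h.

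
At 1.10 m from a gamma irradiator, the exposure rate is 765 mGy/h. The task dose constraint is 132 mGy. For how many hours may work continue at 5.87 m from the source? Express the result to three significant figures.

Since intensity falls as 1/r², rate at 5.87 m:
765 × (1.10/5.87)² = 765 × 0.03512 = 26.87 mGy/h.
Stay time = 132 mGy ÷ 26.87 mGy/h = 4.913 h.

4.91 h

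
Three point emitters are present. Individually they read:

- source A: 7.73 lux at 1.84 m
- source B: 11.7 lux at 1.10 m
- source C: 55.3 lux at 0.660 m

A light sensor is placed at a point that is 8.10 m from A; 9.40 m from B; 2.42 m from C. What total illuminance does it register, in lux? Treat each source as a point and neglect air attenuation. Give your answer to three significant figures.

4.67 lux

Each source contributes Iᵢ·(dᵢ/rᵢ)²; contributions add.
A: 7.73 × (1.84/8.10)² = 0.3989 lux
B: 11.7 × (1.10/9.40)² = 0.1602 lux
C: 55.3 × (0.660/2.42)² = 4.113 lux
Total = 0.3989 + 0.1602 + 4.113 = 4.672 lux.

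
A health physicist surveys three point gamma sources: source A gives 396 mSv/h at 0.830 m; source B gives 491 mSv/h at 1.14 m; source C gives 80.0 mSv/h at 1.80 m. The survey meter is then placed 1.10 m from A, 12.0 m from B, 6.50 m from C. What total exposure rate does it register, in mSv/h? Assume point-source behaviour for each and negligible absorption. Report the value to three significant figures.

236 mSv/h

Each source contributes Iᵢ·(dᵢ/rᵢ)²; contributions add.
A: 396 × (0.830/1.10)² = 225.5 mSv/h
B: 491 × (1.14/12.0)² = 4.431 mSv/h
C: 80.0 × (1.80/6.50)² = 6.135 mSv/h
Total = 225.5 + 4.431 + 6.135 = 236.1 mSv/h.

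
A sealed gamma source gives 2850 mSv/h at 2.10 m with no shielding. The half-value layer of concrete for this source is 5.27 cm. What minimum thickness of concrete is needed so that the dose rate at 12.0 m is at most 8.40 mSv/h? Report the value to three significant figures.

17.8 cm

At 12.0 m, distance alone gives 2850 × (2.10/12.0)² = 2850 × 0.03063 = 87.30 mSv/h.
Further attenuation needed: 87.30/8.40 = 10.39.
n = log₂(10.39) = 3.377 half-value layers.
Thickness = 3.377 × 5.27 cm = 17.80 cm.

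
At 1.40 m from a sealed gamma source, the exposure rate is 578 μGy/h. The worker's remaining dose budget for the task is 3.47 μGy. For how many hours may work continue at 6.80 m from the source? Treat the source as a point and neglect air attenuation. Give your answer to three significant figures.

0.142 h

Since intensity falls as 1/r², rate at 6.80 m:
578 × (1.40/6.80)² = 578 × 0.04239 = 24.50 μGy/h.
Stay time = 3.47 μGy ÷ 24.50 μGy/h = 0.1416 h.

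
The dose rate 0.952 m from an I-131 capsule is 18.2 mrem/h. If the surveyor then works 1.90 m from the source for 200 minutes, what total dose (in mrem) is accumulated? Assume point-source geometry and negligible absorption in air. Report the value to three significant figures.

Applying the 1/r² law, rate at 1.90 m:
(0.952/1.90)² = 0.2511, so 18.2 × 0.2511 = 4.570 mrem/h.
Dose = rate × time = 4.570 mrem/h × 3.333 h = 15.23 mrem.

15.2 mrem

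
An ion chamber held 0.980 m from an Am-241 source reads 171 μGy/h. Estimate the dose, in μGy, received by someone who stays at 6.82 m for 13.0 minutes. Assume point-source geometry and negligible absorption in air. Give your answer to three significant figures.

Using I₁d₁² = I₂d₂², rate at 6.82 m:
171 × (0.980/6.82)² = 171 × 0.02065 = 3.531 μGy/h.
Dose = rate × time = 3.531 μGy/h × 0.2167 h = 0.7652 μGy.

0.765 μGy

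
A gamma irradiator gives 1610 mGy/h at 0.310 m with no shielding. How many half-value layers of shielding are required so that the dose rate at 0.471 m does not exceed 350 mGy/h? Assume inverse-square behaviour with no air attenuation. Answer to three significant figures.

At 0.471 m, distance alone gives 1610 × (0.310/0.471)² = 1610 × 0.4332 = 697.5 mGy/h.
Further attenuation needed: 697.5/350 = 1.993.
n = log₂(1.993) = 0.9949 half-value layers.

0.995 half-value layers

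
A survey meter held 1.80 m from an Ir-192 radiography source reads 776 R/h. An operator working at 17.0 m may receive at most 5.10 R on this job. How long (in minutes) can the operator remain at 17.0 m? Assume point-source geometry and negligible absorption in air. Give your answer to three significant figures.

By the inverse-square law, rate at 17.0 m:
776 × (1.80/17.0)² = 776 × 0.01121 = 8.699 R/h.
Stay time = 5.10 R ÷ 8.699 R/h = 0.5863 h = 35.18 min.

35.2 min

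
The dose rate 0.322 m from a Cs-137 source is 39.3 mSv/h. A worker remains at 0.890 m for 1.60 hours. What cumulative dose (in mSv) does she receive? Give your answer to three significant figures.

8.23 mSv

Intensity scales as (d₁/d₂)², so rate at 0.890 m:
39.3 × (0.322/0.890)² = 39.3 × 0.1309 = 5.144 mSv/h.
Dose = rate × time = 5.144 mSv/h × 1.600 h = 8.230 mSv.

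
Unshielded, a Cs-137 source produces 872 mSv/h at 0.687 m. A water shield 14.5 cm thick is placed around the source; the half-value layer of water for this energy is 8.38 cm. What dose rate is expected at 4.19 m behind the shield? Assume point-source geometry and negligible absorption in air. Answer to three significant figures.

7.07 mSv/h

Distance alone: 872 × (0.687/4.19)² = 872 × 0.02688 = 23.44 mSv/h.
Shield: 14.5/8.38 = 1.730 half-value layers → attenuation 2^(−1.730) = 0.3015.
Combined: 23.44 × 0.3015 = 7.067 mSv/h.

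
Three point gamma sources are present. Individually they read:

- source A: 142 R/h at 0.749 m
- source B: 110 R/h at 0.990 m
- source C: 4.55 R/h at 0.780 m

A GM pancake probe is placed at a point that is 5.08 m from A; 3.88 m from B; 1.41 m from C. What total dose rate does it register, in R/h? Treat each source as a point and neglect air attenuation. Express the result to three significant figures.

11.6 R/h

Each source contributes Iᵢ·(dᵢ/rᵢ)²; contributions add.
A: 142 × (0.749/5.08)² = 3.087 R/h
B: 110 × (0.990/3.88)² = 7.161 R/h
C: 4.55 × (0.780/1.41)² = 1.392 R/h
Total = 3.087 + 7.161 + 1.392 = 11.64 R/h.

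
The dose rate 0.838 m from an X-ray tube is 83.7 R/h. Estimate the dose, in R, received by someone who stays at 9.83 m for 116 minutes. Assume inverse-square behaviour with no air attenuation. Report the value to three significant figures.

1.18 R

Using I₁d₁² = I₂d₂², rate at 9.83 m:
83.7 × (0.838/9.83)² = 83.7 × 0.007267 = 0.6082 R/h.
Dose = rate × time = 0.6082 R/h × 1.933 h = 1.176 R.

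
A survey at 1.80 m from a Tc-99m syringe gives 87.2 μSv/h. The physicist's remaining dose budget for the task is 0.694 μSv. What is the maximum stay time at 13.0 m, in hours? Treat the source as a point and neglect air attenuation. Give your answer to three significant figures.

0.415 h

Using I₁d₁² = I₂d₂², rate at 13.0 m:
87.2 × (1.80/13.0)² = 87.2 × 0.01917 = 1.672 μSv/h.
Stay time = 0.694 μSv ÷ 1.672 μSv/h = 0.4151 h.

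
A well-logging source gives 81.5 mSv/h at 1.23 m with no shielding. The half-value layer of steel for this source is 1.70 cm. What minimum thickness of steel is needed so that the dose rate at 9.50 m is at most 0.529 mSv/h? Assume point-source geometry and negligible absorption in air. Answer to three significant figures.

2.33 cm

At 9.50 m, distance alone gives 81.5 × (1.23/9.50)² = 81.5 × 0.01676 = 1.366 mSv/h.
Further attenuation needed: 1.366/0.529 = 2.582.
n = log₂(2.582) = 1.368 half-value layers.
Thickness = 1.368 × 1.70 cm = 2.326 cm.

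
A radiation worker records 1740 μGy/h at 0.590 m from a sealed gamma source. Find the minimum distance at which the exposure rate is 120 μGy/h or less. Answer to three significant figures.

Since intensity falls as 1/r², d₂ = d₁·√(I₁/I₂).
I₁/I₂ = 1740/120 = 14.50, so d₂ = 0.590 × √14.50 = 2.247 m.

2.25 m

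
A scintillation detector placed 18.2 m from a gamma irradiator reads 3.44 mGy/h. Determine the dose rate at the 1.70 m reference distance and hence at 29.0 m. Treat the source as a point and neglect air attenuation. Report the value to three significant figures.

394 mGy/h; 1.35 mGy/h

By the inverse-square law,
At 1.70 m: 3.44 × (18.2/1.70)² = 3.44 × 114.6 = 394.2 mGy/h
At 29.0 m: (1.70/29.0)² = 0.003436, so 394.2 × 0.003436 = 1.354 mGy/h.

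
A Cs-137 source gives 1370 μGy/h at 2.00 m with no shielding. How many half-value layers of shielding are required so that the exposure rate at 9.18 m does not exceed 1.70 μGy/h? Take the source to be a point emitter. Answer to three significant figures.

At 9.18 m, distance alone gives 1370 × (2.00/9.18)² = 1370 × 0.04747 = 65.03 μGy/h.
Further attenuation needed: 65.03/1.70 = 38.25.
n = log₂(38.25) = 5.257 half-value layers.

5.26 half-value layers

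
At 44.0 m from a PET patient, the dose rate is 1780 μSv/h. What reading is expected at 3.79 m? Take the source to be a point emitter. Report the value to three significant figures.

240000 μSv/h

By the inverse-square law, the rate at 3.79 m is
(44.0/3.79)² = 134.8, so 1780 × 134.8 = 239900 μSv/h.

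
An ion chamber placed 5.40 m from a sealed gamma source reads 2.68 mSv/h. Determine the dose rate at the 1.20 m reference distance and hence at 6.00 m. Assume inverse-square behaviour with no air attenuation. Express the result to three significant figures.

54.3 mSv/h; 2.17 mSv/h

Since intensity falls as 1/r²,
At 1.20 m: (5.40/1.20)² = 20.25, so 2.68 × 20.25 = 54.27 mSv/h
At 6.00 m: 54.27 × (1.20/6.00)² = 54.27 × 0.04000 = 2.171 mSv/h.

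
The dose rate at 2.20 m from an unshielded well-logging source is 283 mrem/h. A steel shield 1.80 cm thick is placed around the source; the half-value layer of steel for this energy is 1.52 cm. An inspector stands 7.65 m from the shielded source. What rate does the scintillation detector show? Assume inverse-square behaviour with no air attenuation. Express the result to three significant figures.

Distance alone: 283 × (2.20/7.65)² = 283 × 0.08270 = 23.40 mrem/h.
Shield: 1.80/1.52 = 1.184 half-value layers → attenuation 2^(−1.184) = 0.4401.
Combined: 23.40 × 0.4401 = 10.30 mrem/h.

10.3 mrem/h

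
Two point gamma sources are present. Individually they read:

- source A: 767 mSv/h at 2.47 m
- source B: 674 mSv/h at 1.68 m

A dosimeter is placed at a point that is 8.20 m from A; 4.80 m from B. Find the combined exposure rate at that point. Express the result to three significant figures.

Each source contributes Iᵢ·(dᵢ/rᵢ)²; contributions add.
A: 767 × (2.47/8.20)² = 69.59 mSv/h
B: 674 × (1.68/4.80)² = 82.56 mSv/h
Total = 69.59 + 82.56 = 152.2 mSv/h.

152 mSv/h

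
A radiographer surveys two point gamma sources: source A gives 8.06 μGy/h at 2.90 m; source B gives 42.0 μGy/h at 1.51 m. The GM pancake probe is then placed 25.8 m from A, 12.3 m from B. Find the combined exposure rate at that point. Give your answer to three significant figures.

Each source contributes Iᵢ·(dᵢ/rᵢ)²; contributions add.
A: 8.06 × (2.90/25.8)² = 0.1018 μGy/h
B: 42.0 × (1.51/12.3)² = 0.6330 μGy/h
Total = 0.1018 + 0.6330 = 0.7348 μGy/h.

0.735 μGy/h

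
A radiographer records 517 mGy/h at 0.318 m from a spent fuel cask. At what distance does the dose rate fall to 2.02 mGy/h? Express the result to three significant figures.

Since intensity falls as 1/r², d₂ = d₁·√(I₁/I₂).
I₁/I₂ = 517/2.02 = 255.9, so d₂ = 0.318 × √255.9 = 5.087 m.

5.09 m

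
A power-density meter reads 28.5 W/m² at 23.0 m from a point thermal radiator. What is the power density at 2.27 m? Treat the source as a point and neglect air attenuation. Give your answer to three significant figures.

Applying the 1/r² law, the rate at 2.27 m is
(23.0/2.27)² = 102.7, so 28.5 × 102.7 = 2927 W/m².

2930 W/m²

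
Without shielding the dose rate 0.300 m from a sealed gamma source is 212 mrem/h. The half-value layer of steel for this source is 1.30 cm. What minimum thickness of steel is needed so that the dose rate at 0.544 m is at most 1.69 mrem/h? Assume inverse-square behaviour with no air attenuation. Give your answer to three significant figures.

6.83 cm

At 0.544 m, distance alone gives 212 × (0.300/0.544)² = 212 × 0.3041 = 64.47 mrem/h.
Further attenuation needed: 64.47/1.69 = 38.15.
n = log₂(38.15) = 5.254 half-value layers.
Thickness = 5.254 × 1.30 cm = 6.830 cm.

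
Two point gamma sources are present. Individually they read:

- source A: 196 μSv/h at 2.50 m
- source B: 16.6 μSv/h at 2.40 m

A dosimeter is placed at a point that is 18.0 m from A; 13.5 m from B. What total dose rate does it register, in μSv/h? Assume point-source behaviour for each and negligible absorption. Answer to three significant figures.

By superposition, sum each source's inverse-square contribution:
A: 196 × (2.50/18.0)² = 3.781 μSv/h
B: 16.6 × (2.40/13.5)² = 0.5246 μSv/h
Total = 3.781 + 0.5246 = 4.306 μSv/h.

4.31 μSv/h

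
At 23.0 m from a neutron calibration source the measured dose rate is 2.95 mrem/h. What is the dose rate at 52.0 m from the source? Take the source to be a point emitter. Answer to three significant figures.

Applying the 1/r² law, scaling from 23.0 m to 52.0 m:
(23.0/52.0)² = 0.1956, so 2.95 × 0.1956 = 0.5770 mrem/h.

0.577 mrem/h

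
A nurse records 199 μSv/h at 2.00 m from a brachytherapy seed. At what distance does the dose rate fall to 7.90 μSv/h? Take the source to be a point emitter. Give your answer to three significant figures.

Since intensity falls as 1/r², d₂ = d₁·√(I₁/I₂).
I₁/I₂ = 199/7.90 = 25.19, so d₂ = 2.00 × √25.19 = 10.04 m.

10.0 m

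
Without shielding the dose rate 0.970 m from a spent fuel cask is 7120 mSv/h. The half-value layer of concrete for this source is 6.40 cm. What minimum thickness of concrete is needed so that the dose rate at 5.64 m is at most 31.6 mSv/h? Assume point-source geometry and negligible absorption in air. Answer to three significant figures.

At 5.64 m, distance alone gives (0.970/5.64)² = 0.02958, so 7120 × 0.02958 = 210.6 mSv/h.
Further attenuation needed: 210.6/31.6 = 6.665.
n = log₂(6.665) = 2.737 half-value layers.
Thickness = 2.737 × 6.40 cm = 17.52 cm.

17.5 cm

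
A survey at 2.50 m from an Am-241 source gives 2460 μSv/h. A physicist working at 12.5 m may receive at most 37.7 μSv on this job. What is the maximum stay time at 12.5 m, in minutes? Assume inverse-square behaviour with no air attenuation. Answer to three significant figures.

23.0 min

Intensity scales as (d₁/d₂)², so rate at 12.5 m:
2460 × (2.50/12.5)² = 2460 × 0.04000 = 98.40 μSv/h.
Stay time = 37.7 μSv ÷ 98.40 μSv/h = 0.3831 h = 22.99 min.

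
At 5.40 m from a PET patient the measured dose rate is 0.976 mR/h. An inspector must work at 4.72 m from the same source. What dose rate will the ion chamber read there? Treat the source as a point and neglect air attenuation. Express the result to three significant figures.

Since intensity falls as 1/r², scaling from 5.40 m to 4.72 m:
(5.40/4.72)² = 1.309, so 0.976 × 1.309 = 1.278 mR/h.

1.28 mR/h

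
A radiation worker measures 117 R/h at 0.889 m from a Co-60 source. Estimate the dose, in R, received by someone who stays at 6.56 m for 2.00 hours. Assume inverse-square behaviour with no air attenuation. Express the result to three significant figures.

4.30 R

Applying the 1/r² law, rate at 6.56 m:
117 × (0.889/6.56)² = 117 × 0.01837 = 2.149 R/h.
Dose = rate × time = 2.149 R/h × 2.000 h = 4.298 R.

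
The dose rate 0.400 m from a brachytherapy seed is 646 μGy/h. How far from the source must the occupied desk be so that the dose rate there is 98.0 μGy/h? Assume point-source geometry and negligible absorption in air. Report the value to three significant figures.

Intensity scales as (d₁/d₂)², so d₂ = d₁·√(I₁/I₂).
I₁/I₂ = 646/98.0 = 6.592, so d₂ = 0.400 × √6.592 = 1.027 m.

1.03 m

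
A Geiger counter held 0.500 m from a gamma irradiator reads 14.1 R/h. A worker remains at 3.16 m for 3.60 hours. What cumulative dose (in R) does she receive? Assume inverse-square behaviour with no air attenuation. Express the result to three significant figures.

1.27 R

By the inverse-square law, rate at 3.16 m:
14.1 × (0.500/3.16)² = 14.1 × 0.02504 = 0.3531 R/h.
Dose = rate × time = 0.3531 R/h × 3.600 h = 1.271 R.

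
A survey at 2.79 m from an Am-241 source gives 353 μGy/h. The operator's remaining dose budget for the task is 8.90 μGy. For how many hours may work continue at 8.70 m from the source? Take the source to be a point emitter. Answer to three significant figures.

Using I₁d₁² = I₂d₂², rate at 8.70 m:
(2.79/8.70)² = 0.1028, so 353 × 0.1028 = 36.29 μGy/h.
Stay time = 8.90 μGy ÷ 36.29 μGy/h = 0.2452 h.

0.245 h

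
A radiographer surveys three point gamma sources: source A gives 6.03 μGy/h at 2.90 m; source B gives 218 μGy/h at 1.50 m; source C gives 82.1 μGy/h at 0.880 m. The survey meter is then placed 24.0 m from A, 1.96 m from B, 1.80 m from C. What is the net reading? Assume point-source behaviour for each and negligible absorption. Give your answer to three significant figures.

Each source contributes Iᵢ·(dᵢ/rᵢ)²; contributions add.
A: 6.03 × (2.90/24.0)² = 0.08804 μGy/h
B: 218 × (1.50/1.96)² = 127.7 μGy/h
C: 82.1 × (0.880/1.80)² = 19.62 μGy/h
Total = 0.08804 + 127.7 + 19.62 = 147.4 μGy/h.

147 μGy/h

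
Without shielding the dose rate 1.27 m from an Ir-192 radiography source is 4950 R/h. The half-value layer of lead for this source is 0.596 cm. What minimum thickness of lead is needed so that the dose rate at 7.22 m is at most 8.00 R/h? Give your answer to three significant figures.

At 7.22 m, distance alone gives 4950 × (1.27/7.22)² = 4950 × 0.03094 = 153.2 R/h.
Further attenuation needed: 153.2/8.00 = 19.15.
n = log₂(19.15) = 4.259 half-value layers.
Thickness = 4.259 × 0.596 cm = 2.538 cm.

2.54 cm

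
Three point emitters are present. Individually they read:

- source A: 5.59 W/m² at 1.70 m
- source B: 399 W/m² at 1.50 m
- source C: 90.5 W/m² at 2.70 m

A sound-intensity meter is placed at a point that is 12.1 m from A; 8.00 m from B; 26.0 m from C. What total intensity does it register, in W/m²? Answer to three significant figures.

By superposition, sum each source's inverse-square contribution:
A: 5.59 × (1.70/12.1)² = 0.1103 W/m²
B: 399 × (1.50/8.00)² = 14.03 W/m²
C: 90.5 × (2.70/26.0)² = 0.9760 W/m²
Total = 0.1103 + 14.03 + 0.9760 = 15.12 W/m².

15.1 W/m²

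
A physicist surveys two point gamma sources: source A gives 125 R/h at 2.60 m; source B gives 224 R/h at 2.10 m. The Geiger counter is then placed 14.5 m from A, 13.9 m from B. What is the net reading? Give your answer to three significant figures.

9.13 R/h

Each source contributes Iᵢ·(dᵢ/rᵢ)²; contributions add.
A: 125 × (2.60/14.5)² = 4.019 R/h
B: 224 × (2.10/13.9)² = 5.113 R/h
Total = 4.019 + 5.113 = 9.132 R/h.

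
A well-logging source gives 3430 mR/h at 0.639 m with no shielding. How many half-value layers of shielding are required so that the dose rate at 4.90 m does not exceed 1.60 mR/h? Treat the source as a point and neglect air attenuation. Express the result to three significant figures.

At 4.90 m, distance alone gives 3430 × (0.639/4.90)² = 3430 × 0.01701 = 58.34 mR/h.
Further attenuation needed: 58.34/1.60 = 36.46.
n = log₂(36.46) = 5.188 half-value layers.

5.19 half-value layers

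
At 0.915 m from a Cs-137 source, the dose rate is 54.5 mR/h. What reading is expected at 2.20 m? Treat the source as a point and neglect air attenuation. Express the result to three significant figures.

Intensity scales as (d₁/d₂)², so the rate at 2.20 m is
54.5 × (0.915/2.20)² = 54.5 × 0.1730 = 9.428 mR/h.

9.43 mR/h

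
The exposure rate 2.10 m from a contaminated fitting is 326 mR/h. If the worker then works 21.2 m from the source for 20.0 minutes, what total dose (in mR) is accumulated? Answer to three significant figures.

Since intensity falls as 1/r², rate at 21.2 m:
(2.10/21.2)² = 0.009812, so 326 × 0.009812 = 3.199 mR/h.
Dose = rate × time = 3.199 mR/h × 0.3333 h = 1.066 mR.

1.07 mR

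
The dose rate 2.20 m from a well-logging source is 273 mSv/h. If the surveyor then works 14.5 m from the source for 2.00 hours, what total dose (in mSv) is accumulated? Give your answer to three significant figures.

12.6 mSv

Intensity scales as (d₁/d₂)², so rate at 14.5 m:
273 × (2.20/14.5)² = 273 × 0.02302 = 6.284 mSv/h.
Dose = rate × time = 6.284 mSv/h × 2.000 h = 12.57 mSv.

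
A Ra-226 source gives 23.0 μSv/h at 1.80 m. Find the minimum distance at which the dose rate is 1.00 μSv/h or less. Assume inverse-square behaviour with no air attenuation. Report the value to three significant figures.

Since intensity falls as 1/r², d₂ = d₁·√(I₁/I₂).
I₁/I₂ = 23.0/1.00 = 23.00, so d₂ = 1.80 × √23.00 = 8.632 m.

8.63 m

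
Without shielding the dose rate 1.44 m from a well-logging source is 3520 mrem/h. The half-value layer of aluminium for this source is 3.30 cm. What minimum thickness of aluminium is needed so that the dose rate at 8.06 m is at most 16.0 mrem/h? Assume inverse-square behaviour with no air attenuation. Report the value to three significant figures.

At 8.06 m, distance alone gives (1.44/8.06)² = 0.03192, so 3520 × 0.03192 = 112.4 mrem/h.
Further attenuation needed: 112.4/16.0 = 7.025.
n = log₂(7.025) = 2.812 half-value layers.
Thickness = 2.812 × 3.30 cm = 9.280 cm.

9.28 cm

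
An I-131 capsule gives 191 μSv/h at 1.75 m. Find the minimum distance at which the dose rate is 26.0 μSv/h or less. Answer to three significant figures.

4.74 m

By the inverse-square law, d₂ = d₁·√(I₁/I₂).
I₁/I₂ = 191/26.0 = 7.346, so d₂ = 1.75 × √7.346 = 4.743 m.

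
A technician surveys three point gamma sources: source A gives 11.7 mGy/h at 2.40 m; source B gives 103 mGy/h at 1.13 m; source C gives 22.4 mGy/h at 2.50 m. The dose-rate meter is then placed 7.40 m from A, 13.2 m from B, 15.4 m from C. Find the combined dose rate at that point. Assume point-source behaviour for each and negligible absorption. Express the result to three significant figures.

2.58 mGy/h

By superposition, sum each source's inverse-square contribution:
A: 11.7 × (2.40/7.40)² = 1.231 mGy/h
B: 103 × (1.13/13.2)² = 0.7548 mGy/h
C: 22.4 × (2.50/15.4)² = 0.5903 mGy/h
Total = 1.231 + 0.7548 + 0.5903 = 2.576 mGy/h.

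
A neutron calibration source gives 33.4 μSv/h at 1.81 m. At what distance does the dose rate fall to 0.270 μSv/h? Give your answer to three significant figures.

By the inverse-square law, d₂ = d₁·√(I₁/I₂).
I₁/I₂ = 33.4/0.270 = 123.7, so d₂ = 1.81 × √123.7 = 20.13 m.

20.1 m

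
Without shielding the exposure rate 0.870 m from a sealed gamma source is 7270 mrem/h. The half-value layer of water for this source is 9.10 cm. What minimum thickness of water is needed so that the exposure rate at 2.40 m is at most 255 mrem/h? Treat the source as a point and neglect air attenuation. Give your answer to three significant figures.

At 2.40 m, distance alone gives (0.870/2.40)² = 0.1314, so 7270 × 0.1314 = 955.3 mrem/h.
Further attenuation needed: 955.3/255 = 3.746.
n = log₂(3.746) = 1.905 half-value layers.
Thickness = 1.905 × 9.10 cm = 17.34 cm.

17.3 cm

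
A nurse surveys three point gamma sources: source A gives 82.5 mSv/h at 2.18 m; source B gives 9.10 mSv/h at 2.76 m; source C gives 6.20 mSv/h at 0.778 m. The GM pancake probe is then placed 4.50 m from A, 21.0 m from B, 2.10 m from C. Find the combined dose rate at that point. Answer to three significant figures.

Each source contributes Iᵢ·(dᵢ/rᵢ)²; contributions add.
A: 82.5 × (2.18/4.50)² = 19.36 mSv/h
B: 9.10 × (2.76/21.0)² = 0.1572 mSv/h
C: 6.20 × (0.778/2.10)² = 0.8510 mSv/h
Total = 19.36 + 0.1572 + 0.8510 = 20.37 mSv/h.

20.4 mSv/h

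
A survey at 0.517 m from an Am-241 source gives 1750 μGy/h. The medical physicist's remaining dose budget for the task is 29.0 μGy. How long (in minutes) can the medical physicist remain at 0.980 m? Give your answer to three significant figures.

3.57 min

By the inverse-square law, rate at 0.980 m:
(0.517/0.980)² = 0.2783, so 1750 × 0.2783 = 487.0 μGy/h.
Stay time = 29.0 μGy ÷ 487.0 μGy/h = 0.05955 h = 3.573 min.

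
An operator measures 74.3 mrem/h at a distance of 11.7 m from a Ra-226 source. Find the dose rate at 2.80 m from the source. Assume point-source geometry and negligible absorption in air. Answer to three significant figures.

1300 mrem/h

Intensity scales as (d₁/d₂)², so the rate at 2.80 m is
(11.7/2.80)² = 17.46, so 74.3 × 17.46 = 1297 mrem/h.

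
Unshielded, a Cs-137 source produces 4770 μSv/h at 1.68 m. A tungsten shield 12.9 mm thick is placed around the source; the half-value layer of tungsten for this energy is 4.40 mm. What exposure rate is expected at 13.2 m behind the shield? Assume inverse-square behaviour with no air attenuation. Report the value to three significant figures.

Distance alone: (1.68/13.2)² = 0.01620, so 4770 × 0.01620 = 77.27 μSv/h.
Shield: 12.9/4.40 = 2.932 half-value layers → attenuation 2^(−2.932) = 0.1310.
Combined: 77.27 × 0.1310 = 10.12 μSv/h.

10.1 μSv/h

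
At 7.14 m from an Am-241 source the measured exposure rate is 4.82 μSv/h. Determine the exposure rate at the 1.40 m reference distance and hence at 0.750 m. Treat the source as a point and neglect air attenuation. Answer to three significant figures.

125 μSv/h; 437 μSv/h

Since intensity falls as 1/r²,
At 1.40 m: 4.82 × (7.14/1.40)² = 4.82 × 26.01 = 125.4 μSv/h
At 0.750 m: (1.40/0.750)² = 3.484, so 125.4 × 3.484 = 436.9 μSv/h.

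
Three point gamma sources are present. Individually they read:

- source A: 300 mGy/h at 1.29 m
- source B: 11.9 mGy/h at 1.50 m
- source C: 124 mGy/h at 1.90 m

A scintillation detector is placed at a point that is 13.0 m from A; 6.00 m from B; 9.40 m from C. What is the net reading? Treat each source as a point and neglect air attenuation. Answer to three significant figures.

Each source contributes Iᵢ·(dᵢ/rᵢ)²; contributions add.
A: 300 × (1.29/13.0)² = 2.954 mGy/h
B: 11.9 × (1.50/6.00)² = 0.7438 mGy/h
C: 124 × (1.90/9.40)² = 5.066 mGy/h
Total = 2.954 + 0.7438 + 5.066 = 8.764 mGy/h.

8.76 mGy/h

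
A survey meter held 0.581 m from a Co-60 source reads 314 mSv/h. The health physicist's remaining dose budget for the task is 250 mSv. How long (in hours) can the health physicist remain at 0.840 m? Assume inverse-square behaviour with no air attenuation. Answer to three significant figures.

Since intensity falls as 1/r², rate at 0.840 m:
314 × (0.581/0.840)² = 314 × 0.4784 = 150.2 mSv/h.
Stay time = 250 mSv ÷ 150.2 mSv/h = 1.664 h.

1.66 h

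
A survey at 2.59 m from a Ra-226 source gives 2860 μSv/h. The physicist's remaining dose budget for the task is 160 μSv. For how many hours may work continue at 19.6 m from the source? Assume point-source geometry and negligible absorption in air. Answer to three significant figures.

3.20 h

By the inverse-square law, rate at 19.6 m:
(2.59/19.6)² = 0.01746, so 2860 × 0.01746 = 49.94 μSv/h.
Stay time = 160 μSv ÷ 49.94 μSv/h = 3.204 h.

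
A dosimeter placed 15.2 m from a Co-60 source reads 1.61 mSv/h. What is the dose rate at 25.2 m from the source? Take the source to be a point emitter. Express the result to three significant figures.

Applying the 1/r² law, scaling from 15.2 m to 25.2 m:
1.61 × (15.2/25.2)² = 1.61 × 0.3638 = 0.5857 mSv/h.

0.586 mSv/h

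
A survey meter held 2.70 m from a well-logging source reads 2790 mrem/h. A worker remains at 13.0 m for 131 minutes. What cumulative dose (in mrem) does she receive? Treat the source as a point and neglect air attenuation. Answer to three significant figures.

263 mrem

Using I₁d₁² = I₂d₂², rate at 13.0 m:
(2.70/13.0)² = 0.04314, so 2790 × 0.04314 = 120.4 mrem/h.
Dose = rate × time = 120.4 mrem/h × 2.183 h = 262.8 mrem.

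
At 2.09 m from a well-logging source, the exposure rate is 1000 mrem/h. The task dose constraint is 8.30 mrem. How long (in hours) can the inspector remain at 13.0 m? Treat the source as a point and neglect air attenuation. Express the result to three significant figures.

0.321 h

Using I₁d₁² = I₂d₂², rate at 13.0 m:
1000 × (2.09/13.0)² = 1000 × 0.02585 = 25.85 mrem/h.
Stay time = 8.30 mrem ÷ 25.85 mrem/h = 0.3211 h.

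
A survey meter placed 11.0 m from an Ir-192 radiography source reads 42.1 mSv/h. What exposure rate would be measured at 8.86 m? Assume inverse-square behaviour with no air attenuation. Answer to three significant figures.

64.9 mSv/h

Using I₁d₁² = I₂d₂², scaling from 11.0 m to 8.86 m:
42.1 × (11.0/8.86)² = 42.1 × 1.541 = 64.88 mSv/h.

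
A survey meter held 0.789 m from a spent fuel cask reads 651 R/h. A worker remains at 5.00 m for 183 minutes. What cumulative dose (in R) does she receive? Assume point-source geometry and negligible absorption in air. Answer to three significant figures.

49.4 R

Using I₁d₁² = I₂d₂², rate at 5.00 m:
651 × (0.789/5.00)² = 651 × 0.02490 = 16.21 R/h.
Dose = rate × time = 16.21 R/h × 3.050 h = 49.44 R.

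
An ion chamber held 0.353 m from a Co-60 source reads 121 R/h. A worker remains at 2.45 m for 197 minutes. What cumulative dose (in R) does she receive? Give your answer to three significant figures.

8.25 R

By the inverse-square law, rate at 2.45 m:
(0.353/2.45)² = 0.02076, so 121 × 0.02076 = 2.512 R/h.
Dose = rate × time = 2.512 R/h × 3.283 h = 8.247 R.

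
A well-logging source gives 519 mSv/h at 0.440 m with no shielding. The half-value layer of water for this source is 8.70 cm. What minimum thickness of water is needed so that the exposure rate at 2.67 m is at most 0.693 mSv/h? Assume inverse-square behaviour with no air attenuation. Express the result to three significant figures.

37.8 cm

At 2.67 m, distance alone gives (0.440/2.67)² = 0.02716, so 519 × 0.02716 = 14.10 mSv/h.
Further attenuation needed: 14.10/0.693 = 20.35.
n = log₂(20.35) = 4.347 half-value layers.
Thickness = 4.347 × 8.70 cm = 37.82 cm.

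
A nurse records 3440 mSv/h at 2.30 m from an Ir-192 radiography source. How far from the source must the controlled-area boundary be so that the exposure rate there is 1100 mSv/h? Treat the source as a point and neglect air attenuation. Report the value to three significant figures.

4.07 m

By the inverse-square law, d₂ = d₁·√(I₁/I₂).
I₁/I₂ = 3440/1100 = 3.127, so d₂ = 2.30 × √3.127 = 4.067 m.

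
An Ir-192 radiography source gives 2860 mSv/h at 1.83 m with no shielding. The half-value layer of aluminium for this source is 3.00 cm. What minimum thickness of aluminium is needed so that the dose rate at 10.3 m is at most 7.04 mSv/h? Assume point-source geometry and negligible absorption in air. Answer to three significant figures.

11.0 cm

At 10.3 m, distance alone gives 2860 × (1.83/10.3)² = 2860 × 0.03157 = 90.29 mSv/h.
Further attenuation needed: 90.29/7.04 = 12.83.
n = log₂(12.83) = 3.681 half-value layers.
Thickness = 3.681 × 3.00 cm = 11.04 cm.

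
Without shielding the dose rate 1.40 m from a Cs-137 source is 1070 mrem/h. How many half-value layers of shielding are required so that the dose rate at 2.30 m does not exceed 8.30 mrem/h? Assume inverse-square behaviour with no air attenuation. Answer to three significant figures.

At 2.30 m, distance alone gives 1070 × (1.40/2.30)² = 1070 × 0.3705 = 396.4 mrem/h.
Further attenuation needed: 396.4/8.30 = 47.76.
n = log₂(47.76) = 5.578 half-value layers.

5.58 half-value layers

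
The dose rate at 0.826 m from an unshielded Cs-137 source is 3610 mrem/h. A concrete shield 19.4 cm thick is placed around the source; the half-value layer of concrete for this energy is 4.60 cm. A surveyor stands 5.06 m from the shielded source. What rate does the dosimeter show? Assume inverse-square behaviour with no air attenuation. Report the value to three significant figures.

5.17 mrem/h

Distance alone: 3610 × (0.826/5.06)² = 3610 × 0.02665 = 96.21 mrem/h.
Shield: 19.4/4.60 = 4.217 half-value layers → attenuation 2^(−4.217) = 0.05377.
Combined: 96.21 × 0.05377 = 5.173 mrem/h.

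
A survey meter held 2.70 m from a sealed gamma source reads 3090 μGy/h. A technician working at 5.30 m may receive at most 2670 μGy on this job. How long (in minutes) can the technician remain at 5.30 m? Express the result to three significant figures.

Intensity scales as (d₁/d₂)², so rate at 5.30 m:
(2.70/5.30)² = 0.2595, so 3090 × 0.2595 = 801.9 μGy/h.
Stay time = 2670 μGy ÷ 801.9 μGy/h = 3.330 h = 199.8 min.

200 min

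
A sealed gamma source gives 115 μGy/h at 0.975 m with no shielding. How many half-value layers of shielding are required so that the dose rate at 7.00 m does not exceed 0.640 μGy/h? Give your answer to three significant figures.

At 7.00 m, distance alone gives (0.975/7.00)² = 0.01940, so 115 × 0.01940 = 2.231 μGy/h.
Further attenuation needed: 2.231/0.640 = 3.486.
n = log₂(3.486) = 1.802 half-value layers.

1.80 half-value layers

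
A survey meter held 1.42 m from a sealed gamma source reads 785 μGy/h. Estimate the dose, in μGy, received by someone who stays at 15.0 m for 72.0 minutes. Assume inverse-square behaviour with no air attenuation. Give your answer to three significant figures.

Applying the 1/r² law, rate at 15.0 m:
785 × (1.42/15.0)² = 785 × 0.008962 = 7.035 μGy/h.
Dose = rate × time = 7.035 μGy/h × 1.200 h = 8.442 μGy.

8.44 μGy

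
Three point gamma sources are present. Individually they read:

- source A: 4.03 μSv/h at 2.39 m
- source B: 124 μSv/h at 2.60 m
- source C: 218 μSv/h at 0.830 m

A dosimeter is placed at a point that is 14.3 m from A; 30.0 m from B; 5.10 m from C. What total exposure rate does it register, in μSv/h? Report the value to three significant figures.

6.82 μSv/h

By superposition, sum each source's inverse-square contribution:
A: 4.03 × (2.39/14.3)² = 0.1126 μSv/h
B: 124 × (2.60/30.0)² = 0.9314 μSv/h
C: 218 × (0.830/5.10)² = 5.774 μSv/h
Total = 0.1126 + 0.9314 + 5.774 = 6.818 μSv/h.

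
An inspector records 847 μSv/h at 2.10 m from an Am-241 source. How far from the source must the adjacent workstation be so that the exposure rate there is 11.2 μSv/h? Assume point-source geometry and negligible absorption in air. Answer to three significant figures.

18.3 m

Since intensity falls as 1/r², d₂ = d₁·√(I₁/I₂).
I₁/I₂ = 847/11.2 = 75.62, so d₂ = 2.10 × √75.62 = 18.26 m.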